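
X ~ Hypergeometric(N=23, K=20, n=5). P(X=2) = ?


P(X=2) = C(20,2)*C(3,3) / C(23,5)
= 190*1 / 33649
= 190/33649 = 10/1771

10/1771


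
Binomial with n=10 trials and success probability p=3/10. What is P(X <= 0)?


P(X<=0) = P(X=0)
= 282475249/10000000000
= 282475249/10000000000

282475249/10000000000


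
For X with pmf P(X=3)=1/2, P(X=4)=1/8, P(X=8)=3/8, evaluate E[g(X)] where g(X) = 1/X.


E[1/X] = sum(g(x)*P(x))
= 1/3*1/2 + 1/4*1/8 + 1/8*3/8
= 47/192

47/192


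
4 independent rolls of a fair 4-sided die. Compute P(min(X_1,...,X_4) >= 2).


P(min >= 2) = P(all X_i >= 2) = (P(X_1 >= 2))^4
= (3/4)^4 = 81/256

81/256


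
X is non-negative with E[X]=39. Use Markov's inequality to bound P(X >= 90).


Markov: P(X >= a) <= E[X]/a
P(X >= 90) <= 39/90 = 13/30

13/30


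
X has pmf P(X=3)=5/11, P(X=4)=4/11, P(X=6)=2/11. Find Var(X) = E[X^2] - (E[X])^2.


E[X] = 43/11, E[X^2] = 181/11
Var(X) = E[X^2] - (E[X])^2 = 181/11 - (43/11)^2 = 142/121

142/121


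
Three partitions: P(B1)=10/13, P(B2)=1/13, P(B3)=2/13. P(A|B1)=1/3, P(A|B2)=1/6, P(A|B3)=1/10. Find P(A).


P(A) = P(A|B1)P(B1) + P(A|B2)P(B2) + P(A|B3)P(B3)
= 1/3*10/13 + 1/6*1/13 + 1/10*2/13
= 10/39 + 1/78 + 1/65 = 37/130

37/130


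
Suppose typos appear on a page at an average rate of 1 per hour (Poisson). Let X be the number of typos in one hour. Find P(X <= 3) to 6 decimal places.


P(X<=3) = e^(-1)*1^0/0! + e^(-1)*1^1/1! + e^(-1)*1^2/2! + e^(-1)*1^3/3!
≈ 0.3678794412 + 0.3678794412 + 0.1839397206 + 0.0613132402
= 0.9810118432
≈ 0.981012

0.981012


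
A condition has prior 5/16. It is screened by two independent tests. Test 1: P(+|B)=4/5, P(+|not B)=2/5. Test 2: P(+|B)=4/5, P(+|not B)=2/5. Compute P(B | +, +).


After test 1: P(+) = 4/5*5/16 + 2/5*11/16 = 21/40
P(B|+) = (1/4)/(21/40) = 10/21
After test 2 (use post1 as new prior): P(+) = 4/5*10/21 + 2/5*11/21 = 62/105
P(B|+,+) = (8/21)/(62/105) = 20/31

20/31


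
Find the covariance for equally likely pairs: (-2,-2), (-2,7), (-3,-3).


E[X]=-7/3, E[Y]=2/3, E[XY]=-1/3
Cov(X,Y) = E[XY] - E[X]E[Y] = -1/3 + 7/3*2/3 = 11/9

11/9


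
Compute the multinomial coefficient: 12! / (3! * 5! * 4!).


12! = 479001600
Denominator: 3!=6 * 5!=120 * 4!=24
Coefficient = 479001600 / 17280 = 27720

27720


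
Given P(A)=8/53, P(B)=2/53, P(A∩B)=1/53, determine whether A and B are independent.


P(A)*P(B) = 8/53*2/53 = 16/2809
P(A∩B) = 1/53 != 16/2809, so not independent

No, A and B are not independent


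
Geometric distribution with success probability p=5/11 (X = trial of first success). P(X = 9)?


P(X=9) = (1-p)^8 * p = (6/11)^8 * 5/11
= 1679616/214358881 * 5/11 = 8398080/2357947691

8398080/2357947691


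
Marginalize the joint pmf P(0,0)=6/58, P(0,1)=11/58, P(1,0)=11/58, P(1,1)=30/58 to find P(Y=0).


P(Y=0) = P(0,0)+P(1,0) = 6/58 + 11/58 = 17/58

17/58


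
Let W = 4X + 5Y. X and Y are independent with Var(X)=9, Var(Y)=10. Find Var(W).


Independence => Cov(X,Y)=0
Var(4X + 5Y) = 4^2*Var(X) + 5^2*Var(Y)
= 16*9 + 25*10 = 394

394


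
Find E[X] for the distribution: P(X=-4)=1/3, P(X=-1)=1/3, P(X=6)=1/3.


E[X] = sum(x * P(x))
= -4*1/3 - 1*1/3 + 6*1/3
= 1/3

1/3


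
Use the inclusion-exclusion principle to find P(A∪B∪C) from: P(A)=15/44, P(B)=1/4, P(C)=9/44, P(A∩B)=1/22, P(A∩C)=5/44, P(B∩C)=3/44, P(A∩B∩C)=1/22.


P(A∪B∪C) = P(A)+P(B)+P(C) - P(AB)-P(AC)-P(BC) + P(ABC)
= 15/44+1/4+9/44 - 1/22-5/44-3/44 + 1/22
= 27/44

27/44


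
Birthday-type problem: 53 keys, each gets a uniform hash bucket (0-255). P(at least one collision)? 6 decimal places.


P(all different) = prod((256-i)/256 for i=0..52) = 0.003046
P(at least one match) = 1 - 0.003046 = 0.996954

0.996954


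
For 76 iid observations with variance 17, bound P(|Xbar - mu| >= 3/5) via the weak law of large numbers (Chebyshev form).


Var(Xbar) = Var(X)/n = 17/76
Chebyshev: P(|Xbar-mu| >= 3/5) <= Var(Xbar)/(3/5)^2 = (17/76)/(9/25) = 425/684

425/684


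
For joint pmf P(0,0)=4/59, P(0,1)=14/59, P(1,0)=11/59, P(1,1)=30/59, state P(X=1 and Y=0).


Read from table: P(X=1, Y=0) = 11/59

11/59


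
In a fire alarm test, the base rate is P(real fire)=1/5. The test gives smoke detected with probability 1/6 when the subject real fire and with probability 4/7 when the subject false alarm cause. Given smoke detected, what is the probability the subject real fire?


P(A) = P(A|B)P(B) + P(A|B')P(B') = 1/6*1/5 + 4/7*4/5 = 103/210
P(B|A) = P(A|B)P(B)/P(A) = (1/30)/(103/210) = 7/103

7/103


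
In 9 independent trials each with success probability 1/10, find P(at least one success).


P(at least one) = 1 - P(none)
P(none) = (1 - 1/10)^9 = (9/10)^9 = 387420489/1000000000
P(at least one) = 1 - 387420489/1000000000 = 612579511/1000000000

612579511/1000000000


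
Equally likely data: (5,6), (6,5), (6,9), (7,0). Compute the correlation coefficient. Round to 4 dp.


Cov(X,Y) = -1.5000, Var(X) = 0.5000, Var(Y) = 10.5000
rho = Cov/(sqrt(VarX)*sqrt(VarY)) = -0.6547

-0.6547


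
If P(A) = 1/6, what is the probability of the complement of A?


P(A') = 1 - P(A) = 1 - 1/6 = 5/6

5/6


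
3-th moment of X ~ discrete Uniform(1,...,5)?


E[X^3] = (1/5) * sum(x^3 for x=1..5)
= 225/5 = 45

45


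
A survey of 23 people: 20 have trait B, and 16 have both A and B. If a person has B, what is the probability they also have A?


P(A|B) = P(A∩B)/P(B) = (16/23)/(20/23) = 16/20 = 4/5

4/5


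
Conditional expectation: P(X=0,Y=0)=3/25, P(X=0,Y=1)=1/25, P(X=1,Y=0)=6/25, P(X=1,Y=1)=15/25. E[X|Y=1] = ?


P(Y=1) = 16/25
E[X|Y=1] = (0*1 + 1*15)/16 = 15/16

15/16


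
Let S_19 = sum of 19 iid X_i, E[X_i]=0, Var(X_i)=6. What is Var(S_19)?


By independence, Var(S_n) = n*Var(X_1) = 19*6 = 114

114


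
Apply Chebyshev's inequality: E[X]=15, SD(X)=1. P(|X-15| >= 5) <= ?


k = 5/1 = 5
Chebyshev: P(|X-mu| >= k*sigma) <= 1/k^2 = 1/5^2 = 1/25

1/25


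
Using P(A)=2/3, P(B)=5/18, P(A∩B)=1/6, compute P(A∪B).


P(A∪B) = P(A) + P(B) - P(A∩B)
= 2/3 + 5/18 - 1/6 = 7/9

7/9


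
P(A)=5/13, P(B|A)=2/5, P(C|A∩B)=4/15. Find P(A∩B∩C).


P(A∩B∩C) = P(A) * P(B|A) * P(C|A∩B)
= 5/13 * 2/5 * 4/15
= 2/13 * 4/15 = 8/195

8/195


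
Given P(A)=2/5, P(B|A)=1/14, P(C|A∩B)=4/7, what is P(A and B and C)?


P(A∩B∩C) = P(A) * P(B|A) * P(C|A∩B)
= 2/5 * 1/14 * 4/7
= 1/35 * 4/7 = 4/245

4/245


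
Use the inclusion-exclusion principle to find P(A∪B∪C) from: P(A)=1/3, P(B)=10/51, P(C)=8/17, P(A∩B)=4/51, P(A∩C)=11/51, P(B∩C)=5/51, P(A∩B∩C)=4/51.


P(A∪B∪C) = P(A)+P(B)+P(C) - P(AB)-P(AC)-P(BC) + P(ABC)
= 1/3+10/51+8/17 - 4/51-11/51-5/51 + 4/51
= 35/51

35/51


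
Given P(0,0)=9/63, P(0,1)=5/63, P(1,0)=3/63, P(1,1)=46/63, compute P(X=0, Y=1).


Read from table: P(X=0, Y=1) = 5/63

5/63


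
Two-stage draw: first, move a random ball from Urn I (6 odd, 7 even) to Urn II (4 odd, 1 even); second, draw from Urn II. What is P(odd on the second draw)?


P(transfer odd) = 6/13; P(transfer even) = 7/13
If odd transferred: Urn II has 5 odd of 6, so P(odd|odd moved) = 5/6
If even transferred: Urn II has 4 odd of 6, so P(odd|even moved) = 2/3
By total probability: P(odd) = 6/13*5/6 + 7/13*2/3 = 29/39

29/39


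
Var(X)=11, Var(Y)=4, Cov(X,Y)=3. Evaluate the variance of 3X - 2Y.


Var(3X - 2Y) = 3^2*Var(X) + (-2)^2*Var(Y) + 2*3*(-2)*Cov(X,Y)
= 9*11 + 4*4 - 12*3
= 99 + 16 - 36 = 79

79


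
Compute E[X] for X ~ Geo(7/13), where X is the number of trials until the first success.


For geometric (trials until first success), E[X] = 1/p = 1/(7/13) = 13/7

13/7


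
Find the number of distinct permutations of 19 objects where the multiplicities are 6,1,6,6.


19! = 121645100408832000
Denominator: 6!=720 * 1!=1 * 6!=720 * 6!=720
Coefficient = 121645100408832000 / 373248000 = 325909584

325909584


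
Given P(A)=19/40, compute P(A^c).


P(A') = 1 - P(A) = 1 - 19/40 = 21/40

21/40


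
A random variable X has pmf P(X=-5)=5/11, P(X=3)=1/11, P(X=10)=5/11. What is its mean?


E[X] = sum(x * P(x))
= -5*5/11 + 3*1/11 + 10*5/11
= 28/11

28/11


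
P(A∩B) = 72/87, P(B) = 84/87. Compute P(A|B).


P(A|B) = P(A∩B)/P(B) = (72/87)/(84/87) = 72/84 = 6/7

6/7


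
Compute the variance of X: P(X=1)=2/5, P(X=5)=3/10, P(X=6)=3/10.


E[X] = 37/10, E[X^2] = 187/10
Var(X) = E[X^2] - (E[X])^2 = 187/10 - (37/10)^2 = 501/100

501/100


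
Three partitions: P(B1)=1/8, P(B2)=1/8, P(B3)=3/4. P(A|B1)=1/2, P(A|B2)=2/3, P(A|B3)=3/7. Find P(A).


P(A) = P(A|B1)P(B1) + P(A|B2)P(B2) + P(A|B3)P(B3)
= 1/2*1/8 + 2/3*1/8 + 3/7*3/4
= 1/16 + 1/12 + 9/28 = 157/336

157/336


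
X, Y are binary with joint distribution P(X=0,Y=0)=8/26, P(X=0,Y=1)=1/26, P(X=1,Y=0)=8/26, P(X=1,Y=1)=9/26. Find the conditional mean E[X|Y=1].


P(Y=1) = 10/26
E[X|Y=1] = (0*1 + 1*9)/10 = 9/10

9/10


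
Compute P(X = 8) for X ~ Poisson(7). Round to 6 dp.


P(X=8) = e^(-7) * 7^8 / 8!
≈ 0.0009118819656 * 5764801 / 40320
≈ 0.130377

0.130377


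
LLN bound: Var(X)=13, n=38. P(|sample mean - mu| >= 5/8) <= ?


Var(Xbar) = Var(X)/n = 13/38
Chebyshev: P(|Xbar-mu| >= 5/8) <= Var(Xbar)/(5/8)^2 = (13/38)/(25/64) = 416/475

416/475


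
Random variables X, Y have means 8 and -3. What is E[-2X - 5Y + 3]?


E[-2X - 5Y + 3] = -2*E[X] - 5*E[Y] + 3
= (-2)*(8) + (-5)*(-3) + (3)
= -16 + 15 + 3 = 2

2


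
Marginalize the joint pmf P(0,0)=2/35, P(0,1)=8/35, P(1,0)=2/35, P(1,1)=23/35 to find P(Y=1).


P(Y=1) = P(0,1)+P(1,1) = 8/35 + 23/35 = 31/35

31/35


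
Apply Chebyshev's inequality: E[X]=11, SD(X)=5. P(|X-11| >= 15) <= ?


k = 15/5 = 3
Chebyshev: P(|X-mu| >= k*sigma) <= 1/k^2 = 1/3^2 = 1/9

1/9


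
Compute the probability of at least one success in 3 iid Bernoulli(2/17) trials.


P(at least one) = 1 - P(none)
P(none) = (1 - 2/17)^3 = (15/17)^3 = 3375/4913
P(at least one) = 1 - 3375/4913 = 1538/4913

1538/4913


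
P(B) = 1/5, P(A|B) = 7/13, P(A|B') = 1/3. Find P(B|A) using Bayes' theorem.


P(A) = P(A|B)P(B) + P(A|B')P(B') = 7/13*1/5 + 1/3*4/5 = 73/195
P(B|A) = P(A|B)P(B)/P(A) = (7/65)/(73/195) = 21/73

21/73


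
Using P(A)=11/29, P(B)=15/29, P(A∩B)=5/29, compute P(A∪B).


P(A∪B) = P(A) + P(B) - P(A∩B)
= 11/29 + 15/29 - 5/29 = 21/29

21/29


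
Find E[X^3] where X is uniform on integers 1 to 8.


E[X^3] = (1/8) * sum(x^3 for x=1..8)
= 1296/8 = 162

162


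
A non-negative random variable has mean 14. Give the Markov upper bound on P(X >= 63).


Markov: P(X >= a) <= E[X]/a
P(X >= 63) <= 14/63 = 2/9

2/9


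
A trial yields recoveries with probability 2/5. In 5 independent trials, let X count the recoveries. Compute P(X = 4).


P(X=4) = C(5,4) * p^4 * (1-p)^1
= 5 * 16/625 * 3/5
= 48/625

48/625


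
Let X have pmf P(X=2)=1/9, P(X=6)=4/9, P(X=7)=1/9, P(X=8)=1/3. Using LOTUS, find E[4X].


E[4X] = sum(g(x)*P(x))
= 8*1/9 + 24*4/9 + 28*1/9 + 32*1/3
= 76/3

76/3


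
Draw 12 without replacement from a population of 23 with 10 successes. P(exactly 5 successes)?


P(X=5) = C(10,5)*C(13,7) / C(23,12)
= 252*1716 / 1352078
= 432432/1352078 = 2376/7429

2376/7429


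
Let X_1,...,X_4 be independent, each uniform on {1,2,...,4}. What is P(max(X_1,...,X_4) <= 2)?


P(max <= 2) = P(all X_i <= 2) = (P(X_1 <= 2))^4
= (2/4)^4 = (1/2)^4 = 1/16

1/16


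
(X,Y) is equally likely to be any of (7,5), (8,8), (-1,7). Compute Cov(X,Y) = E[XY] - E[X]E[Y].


E[X]=14/3, E[Y]=20/3, E[XY]=92/3
Cov(X,Y) = E[XY] - E[X]E[Y] = 92/3 - 14/3*20/3 = -4/9

-4/9


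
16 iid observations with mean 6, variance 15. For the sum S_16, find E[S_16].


E[S_n] = n*E[X_1] = 16*6 = 96

96


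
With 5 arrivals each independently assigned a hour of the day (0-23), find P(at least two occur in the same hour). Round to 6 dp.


P(all different) = prod((24-i)/24 for i=0..4) = 0.640553
P(at least one match) = 1 - 0.640553 = 0.359447

0.359447


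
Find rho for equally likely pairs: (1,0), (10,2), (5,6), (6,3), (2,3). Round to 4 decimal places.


Cov(X,Y) = 1.3600, Var(X) = 10.1600, Var(Y) = 3.7600
rho = Cov/(sqrt(VarX)*sqrt(VarY)) = 0.2200

0.2200


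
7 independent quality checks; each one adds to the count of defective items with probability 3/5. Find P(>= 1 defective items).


P(at least one) = 1 - P(none)
P(none) = (1 - 3/5)^7 = (2/5)^7 = 128/78125
P(at least one) = 1 - 128/78125 = 77997/78125

77997/78125


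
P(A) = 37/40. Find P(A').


P(A') = 1 - P(A) = 1 - 37/40 = 3/40

3/40


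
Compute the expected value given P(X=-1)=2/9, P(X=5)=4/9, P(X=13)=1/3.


E[X] = sum(x * P(x))
= -1*2/9 + 5*4/9 + 13*1/3
= 19/3

19/3


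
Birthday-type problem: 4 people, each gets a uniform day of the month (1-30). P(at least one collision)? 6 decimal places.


P(all different) = prod((30-i)/30 for i=0..3) = 0.812000
P(at least one match) = 1 - 0.812000 = 0.188000

0.188000


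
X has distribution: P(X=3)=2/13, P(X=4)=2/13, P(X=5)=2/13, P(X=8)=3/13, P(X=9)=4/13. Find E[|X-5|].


E[|X-5|] = sum(g(x)*P(x))
= 2*2/13 + 1*2/13 + 0*2/13 + 3*3/13 + 4*4/13
= 31/13

31/13


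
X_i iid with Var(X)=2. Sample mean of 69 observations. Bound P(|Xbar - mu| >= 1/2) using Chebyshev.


Var(Xbar) = Var(X)/n = 2/69
Chebyshev: P(|Xbar-mu| >= 1/2) <= Var(Xbar)/(1/2)^2 = (2/69)/(1/4) = 8/69

8/69


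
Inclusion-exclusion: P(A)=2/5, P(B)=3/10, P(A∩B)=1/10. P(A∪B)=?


P(A∪B) = P(A) + P(B) - P(A∩B)
= 2/5 + 3/10 - 1/10 = 3/5

3/5


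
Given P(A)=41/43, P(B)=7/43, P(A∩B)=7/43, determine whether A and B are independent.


P(A)*P(B) = 41/43*7/43 = 287/1849
P(A∩B) = 7/43 != 287/1849, so not independent

No, A and B are not independent


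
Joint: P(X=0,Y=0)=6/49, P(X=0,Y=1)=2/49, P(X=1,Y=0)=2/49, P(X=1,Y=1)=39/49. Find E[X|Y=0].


P(Y=0) = 8/49
E[X|Y=0] = (0*6 + 1*2)/8 = 2/8 = 1/4

1/4


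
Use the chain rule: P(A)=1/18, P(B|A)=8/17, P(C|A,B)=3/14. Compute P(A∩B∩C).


P(A∩B∩C) = P(A) * P(B|A) * P(C|A∩B)
= 1/18 * 8/17 * 3/14
= 4/153 * 3/14 = 2/357

2/357


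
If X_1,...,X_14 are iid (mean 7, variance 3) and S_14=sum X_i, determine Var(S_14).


By independence, Var(S_n) = n*Var(X_1) = 14*3 = 42

42


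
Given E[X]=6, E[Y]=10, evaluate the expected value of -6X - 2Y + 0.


E[-6X - 2Y + 0] = -6*E[X] - 2*E[Y] + 0
= (-6)*(6) + (-2)*(10) + (0)
= -36 - 20 + 0 = -56

-56


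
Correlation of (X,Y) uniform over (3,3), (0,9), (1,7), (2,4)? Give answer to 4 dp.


Cov(X,Y) = -2.6250, Var(X) = 1.2500, Var(Y) = 5.6875
rho = Cov/(sqrt(VarX)*sqrt(VarY)) = -0.9845

-0.9845


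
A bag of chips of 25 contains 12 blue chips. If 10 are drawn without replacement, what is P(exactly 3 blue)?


P(X=3) = C(12,3)*C(13,7) / C(25,10)
= 220*1716 / 3268760
= 377520/3268760 = 858/7429

858/7429


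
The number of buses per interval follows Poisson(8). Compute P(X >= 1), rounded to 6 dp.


P(X>=1) = 1 - P(X<=0) = 1 - (e^(-8)*8^0/0!)
≈ 1 - 0.0003354626 = 0.9996645374
≈ 0.999665

0.999665


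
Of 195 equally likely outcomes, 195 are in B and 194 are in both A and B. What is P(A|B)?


P(A|B) = P(A∩B)/P(B) = (194/195)/(195/195) = 194/195

194/195


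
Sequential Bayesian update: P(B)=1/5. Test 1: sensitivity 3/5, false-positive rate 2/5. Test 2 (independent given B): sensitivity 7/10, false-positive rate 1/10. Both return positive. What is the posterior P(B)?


After test 1: P(+) = 3/5*1/5 + 2/5*4/5 = 11/25
P(B|+) = (3/25)/(11/25) = 3/11
After test 2 (use post1 as new prior): P(+) = 7/10*3/11 + 1/10*8/11 = 29/110
P(B|+,+) = (21/110)/(29/110) = 21/29

21/29


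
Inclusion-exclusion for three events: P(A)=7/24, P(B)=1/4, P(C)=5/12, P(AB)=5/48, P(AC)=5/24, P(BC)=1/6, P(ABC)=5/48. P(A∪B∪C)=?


P(A∪B∪C) = P(A)+P(B)+P(C) - P(AB)-P(AC)-P(BC) + P(ABC)
= 7/24+1/4+5/12 - 5/48-5/24-1/6 + 5/48
= 7/12

7/12


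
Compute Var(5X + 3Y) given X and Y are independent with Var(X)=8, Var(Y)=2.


Independence => Cov(X,Y)=0
Var(5X + 3Y) = 5^2*Var(X) + 3^2*Var(Y)
= 25*8 + 9*2 = 218

218


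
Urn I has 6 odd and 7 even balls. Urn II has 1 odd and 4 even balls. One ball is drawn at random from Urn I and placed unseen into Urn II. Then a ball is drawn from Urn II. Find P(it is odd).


P(transfer odd) = 6/13; P(transfer even) = 7/13
If odd transferred: Urn II has 2 odd of 6, so P(odd|odd moved) = 1/3
If even transferred: Urn II has 1 odd of 6, so P(odd|even moved) = 1/6
By total probability: P(odd) = 6/13*1/3 + 7/13*1/6 = 19/78

19/78


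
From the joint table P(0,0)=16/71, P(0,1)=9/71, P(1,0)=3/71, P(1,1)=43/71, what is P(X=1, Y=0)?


Read from table: P(X=1, Y=0) = 3/71

3/71


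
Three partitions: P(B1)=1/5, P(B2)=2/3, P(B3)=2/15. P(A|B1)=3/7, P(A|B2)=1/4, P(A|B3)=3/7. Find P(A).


P(A) = P(A|B1)P(B1) + P(A|B2)P(B2) + P(A|B3)P(B3)
= 3/7*1/5 + 1/4*2/3 + 3/7*2/15
= 3/35 + 1/6 + 2/35 = 13/42

13/42


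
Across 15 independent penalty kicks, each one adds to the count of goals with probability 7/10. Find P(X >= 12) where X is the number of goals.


P(X>=12) = P(X=12) + P(X=13) + P(X=14) + P(X=15)
= 34008042652857/200000000000000 + 18312022966923/200000000000000 + 6104007655641/200000000000000 + 4747561509943/1000000000000000
= 37108490985881/125000000000000

37108490985881/125000000000000


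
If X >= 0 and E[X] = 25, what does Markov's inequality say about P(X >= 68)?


Markov: P(X >= a) <= E[X]/a
P(X >= 68) <= 25/68

25/68


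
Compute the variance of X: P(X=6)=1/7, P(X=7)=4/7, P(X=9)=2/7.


E[X] = 52/7, E[X^2] = 394/7
Var(X) = E[X^2] - (E[X])^2 = 394/7 - (52/7)^2 = 54/49

54/49


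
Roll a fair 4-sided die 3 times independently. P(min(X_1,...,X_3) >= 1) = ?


P(min >= 1) = P(all X_i >= 1) = (P(X_1 >= 1))^3
= (4/4)^3 = 1^3 = 1

1


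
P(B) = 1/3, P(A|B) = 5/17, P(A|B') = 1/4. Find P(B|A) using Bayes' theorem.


P(A) = P(A|B)P(B) + P(A|B')P(B') = 5/17*1/3 + 1/4*2/3 = 9/34
P(B|A) = P(A|B)P(B)/P(A) = (5/51)/(9/34) = 10/27

10/27


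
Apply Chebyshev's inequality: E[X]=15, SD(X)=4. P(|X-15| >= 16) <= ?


k = 16/4 = 4
Chebyshev: P(|X-mu| >= k*sigma) <= 1/k^2 = 1/4^2 = 1/16

1/16


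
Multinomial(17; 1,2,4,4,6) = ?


17! = 355687428096000
Denominator: 1!=1 * 2!=2 * 4!=24 * 4!=24 * 6!=720
Coefficient = 355687428096000 / 829440 = 428828400

428828400


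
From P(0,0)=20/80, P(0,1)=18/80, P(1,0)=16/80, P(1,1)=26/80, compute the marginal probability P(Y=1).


P(Y=1) = P(0,1)+P(1,1) = 18/80 + 26/80 = 44/80 = 11/20

11/20


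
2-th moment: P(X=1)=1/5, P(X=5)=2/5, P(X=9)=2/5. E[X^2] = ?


E[X^2] = sum(x^2 * P(x))
= 1*1/5 + 25*2/5 + 81*2/5
= 213/5

213/5


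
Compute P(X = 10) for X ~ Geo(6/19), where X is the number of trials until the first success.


P(X=10) = (1-p)^9 * p = (13/19)^9 * 6/19
= 10604499373/322687697779 * 6/19 = 63626996238/6131066257801

63626996238/6131066257801


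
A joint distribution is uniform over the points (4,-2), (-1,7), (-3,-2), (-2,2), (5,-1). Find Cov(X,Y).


E[X]=3/5, E[Y]=4/5, E[XY]=-18/5
Cov(X,Y) = E[XY] - E[X]E[Y] = -18/5 - 3/5*4/5 = -102/25

-102/25


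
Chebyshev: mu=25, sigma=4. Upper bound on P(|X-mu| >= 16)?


k = 16/4 = 4
Chebyshev: P(|X-mu| >= k*sigma) <= 1/k^2 = 1/4^2 = 1/16

1/16


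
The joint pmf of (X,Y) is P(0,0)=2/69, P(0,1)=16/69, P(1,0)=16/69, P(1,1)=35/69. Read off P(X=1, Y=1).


Read from table: P(X=1, Y=1) = 35/69

35/69


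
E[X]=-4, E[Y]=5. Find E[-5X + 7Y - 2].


E[-5X + 7Y - 2] = -5*E[X] + 7*E[Y] - 2
= (-5)*(-4) + (7)*(5) + (-2)
= 20 + 35 - 2 = 53

53


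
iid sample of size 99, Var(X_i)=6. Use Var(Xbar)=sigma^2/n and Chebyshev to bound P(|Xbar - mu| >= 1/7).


Var(Xbar) = Var(X)/n = 6/99
Chebyshev: P(|Xbar-mu| >= 1/7) <= Var(Xbar)/(1/7)^2 = (2/33)/(1/49) = 98/33
Bound exceeds 1, so trivial bound: 1

1


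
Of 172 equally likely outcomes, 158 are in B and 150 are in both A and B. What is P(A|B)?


P(A|B) = P(A∩B)/P(B) = (150/172)/(158/172) = 150/158 = 75/79

75/79


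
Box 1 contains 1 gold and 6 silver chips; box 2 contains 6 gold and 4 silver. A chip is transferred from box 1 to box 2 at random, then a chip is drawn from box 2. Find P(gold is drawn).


P(transfer gold) = 1/7; P(transfer silver) = 6/7
If gold transferred: Urn II has 7 gold of 11, so P(gold|gold moved) = 7/11
If silver transferred: Urn II has 6 gold of 11, so P(gold|silver moved) = 6/11
By total probability: P(gold) = 1/7*7/11 + 6/7*6/11 = 43/77

43/77


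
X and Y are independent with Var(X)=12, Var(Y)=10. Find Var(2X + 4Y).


Independence => Cov(X,Y)=0
Var(2X + 4Y) = 2^2*Var(X) + 4^2*Var(Y)
= 4*12 + 16*10 = 208

208


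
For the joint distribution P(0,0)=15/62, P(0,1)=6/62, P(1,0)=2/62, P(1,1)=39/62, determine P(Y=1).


P(Y=1) = P(0,1)+P(1,1) = 6/62 + 39/62 = 45/62

45/62


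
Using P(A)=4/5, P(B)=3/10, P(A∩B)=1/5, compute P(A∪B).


P(A∪B) = P(A) + P(B) - P(A∩B)
= 4/5 + 3/10 - 1/5 = 9/10

9/10


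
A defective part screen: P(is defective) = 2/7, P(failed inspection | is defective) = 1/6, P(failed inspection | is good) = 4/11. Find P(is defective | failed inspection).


P(A) = P(A|B)P(B) + P(A|B')P(B') = 1/6*2/7 + 4/11*5/7 = 71/231
P(B|A) = P(A|B)P(B)/P(A) = (1/21)/(71/231) = 11/71

11/71


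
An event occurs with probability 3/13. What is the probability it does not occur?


P(A') = 1 - P(A) = 1 - 3/13 = 10/13

10/13


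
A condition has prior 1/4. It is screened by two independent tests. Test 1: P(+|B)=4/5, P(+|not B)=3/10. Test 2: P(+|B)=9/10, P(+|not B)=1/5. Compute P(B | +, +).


After test 1: P(+) = 4/5*1/4 + 3/10*3/4 = 17/40
P(B|+) = (1/5)/(17/40) = 8/17
After test 2 (use post1 as new prior): P(+) = 9/10*8/17 + 1/5*9/17 = 9/17
P(B|+,+) = (36/85)/(9/17) = 4/5

4/5


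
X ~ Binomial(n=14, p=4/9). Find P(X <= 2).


P(X<=2) = P(X=0) + P(X=1) + P(X=2)
= 6103515625/22876792454961 + 68359375000/22876792454961 + 355468750000/22876792454961
= 143310546875/7625597484987

143310546875/7625597484987


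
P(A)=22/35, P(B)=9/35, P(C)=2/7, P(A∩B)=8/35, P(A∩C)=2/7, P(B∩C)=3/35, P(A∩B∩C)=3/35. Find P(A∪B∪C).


P(A∪B∪C) = P(A)+P(B)+P(C) - P(AB)-P(AC)-P(BC) + P(ABC)
= 22/35+9/35+2/7 - 8/35-2/7-3/35 + 3/35
= 23/35

23/35


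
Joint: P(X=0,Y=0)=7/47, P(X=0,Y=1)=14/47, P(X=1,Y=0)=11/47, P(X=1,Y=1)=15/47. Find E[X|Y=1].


P(Y=1) = 29/47
E[X|Y=1] = (0*14 + 1*15)/29 = 15/29

15/29


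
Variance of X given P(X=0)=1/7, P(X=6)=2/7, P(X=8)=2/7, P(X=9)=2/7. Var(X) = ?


E[X] = 46/7, E[X^2] = 362/7
Var(X) = E[X^2] - (E[X])^2 = 362/7 - (46/7)^2 = 418/49

418/49


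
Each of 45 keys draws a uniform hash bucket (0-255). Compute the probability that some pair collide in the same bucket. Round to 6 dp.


P(all different) = prod((256-i)/256 for i=0..44) = 0.016358
P(at least one match) = 1 - 0.016358 = 0.983642

0.983642


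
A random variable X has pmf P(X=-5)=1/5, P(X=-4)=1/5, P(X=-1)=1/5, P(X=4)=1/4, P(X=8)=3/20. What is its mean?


E[X] = sum(x * P(x))
= -5*1/5 - 4*1/5 - 1*1/5 + 4*1/4 + 8*3/20
= 1/5

1/5


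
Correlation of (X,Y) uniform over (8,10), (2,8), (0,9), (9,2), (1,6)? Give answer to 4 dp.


Cov(X,Y) = -4.0000, Var(X) = 14.0000, Var(Y) = 8.0000
rho = Cov/(sqrt(VarX)*sqrt(VarY)) = -0.3780

-0.3780


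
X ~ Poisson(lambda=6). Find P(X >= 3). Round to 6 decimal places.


P(X>=3) = 1 - P(X<=2) = 1 - (e^(-6)*6^0/0! + e^(-6)*6^1/1! + e^(-6)*6^2/2!)
≈ 1 - (0.0024787522 + 0.0148725131 + 0.0446175392)
= 1 - 0.0619688045 = 0.9380311955
≈ 0.938031

0.938031


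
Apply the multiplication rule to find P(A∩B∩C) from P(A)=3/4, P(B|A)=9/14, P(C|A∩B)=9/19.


P(A∩B∩C) = P(A) * P(B|A) * P(C|A∩B)
= 3/4 * 9/14 * 9/19
= 27/56 * 9/19 = 243/1064

243/1064


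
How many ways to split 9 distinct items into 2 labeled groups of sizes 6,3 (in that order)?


9! = 362880
Denominator: 6!=720 * 3!=6
Coefficient = 362880 / 4320 = 84

84


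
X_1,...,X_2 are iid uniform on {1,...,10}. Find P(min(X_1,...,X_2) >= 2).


P(min >= 2) = P(all X_i >= 2) = (P(X_1 >= 2))^2
= (9/10)^2 = 81/100

81/100


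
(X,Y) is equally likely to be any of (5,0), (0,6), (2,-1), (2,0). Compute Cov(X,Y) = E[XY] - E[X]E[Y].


E[X]=9/4, E[Y]=5/4, E[XY]=-1/2
Cov(X,Y) = E[XY] - E[X]E[Y] = -1/2 - 9/4*5/4 = -53/16

-53/16


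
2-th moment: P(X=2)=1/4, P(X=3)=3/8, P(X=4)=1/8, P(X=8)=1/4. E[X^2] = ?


E[X^2] = sum(x^2 * P(x))
= 4*1/4 + 9*3/8 + 16*1/8 + 64*1/4
= 179/8

179/8


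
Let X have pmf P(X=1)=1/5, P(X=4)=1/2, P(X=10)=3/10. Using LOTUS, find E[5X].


E[5X] = sum(g(x)*P(x))
= 5*1/5 + 20*1/2 + 50*3/10
= 26

26


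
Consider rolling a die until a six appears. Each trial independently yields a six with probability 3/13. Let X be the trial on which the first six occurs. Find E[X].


For geometric (trials until first success), E[X] = 1/p = 1/(3/13) = 13/3

13/3


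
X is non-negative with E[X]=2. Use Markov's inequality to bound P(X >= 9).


Markov: P(X >= a) <= E[X]/a
P(X >= 9) <= 2/9

2/9


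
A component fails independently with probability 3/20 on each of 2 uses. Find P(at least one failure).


P(at least one) = 1 - P(none)
P(none) = (1 - 3/20)^2 = (17/20)^2 = 289/400
P(at least one) = 1 - 289/400 = 111/400

111/400


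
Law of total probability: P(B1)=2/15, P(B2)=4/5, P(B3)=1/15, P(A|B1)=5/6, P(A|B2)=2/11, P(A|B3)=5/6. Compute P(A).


P(A) = P(A|B1)P(B1) + P(A|B2)P(B2) + P(A|B3)P(B3)
= 5/6*2/15 + 2/11*4/5 + 5/6*1/15
= 1/9 + 8/55 + 1/18 = 103/330

103/330


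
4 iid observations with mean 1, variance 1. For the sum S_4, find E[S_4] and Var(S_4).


E[S_n] = n*mu = 4*1 = 4
Var(S_n) = n*sigma^2 = 4*1 = 4

E[S_4]=4, Var(S_4)=4


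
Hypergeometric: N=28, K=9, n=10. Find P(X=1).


P(X=1) = C(9,1)*C(19,9) / C(28,10)
= 9*92378 / 13123110
= 831402/13123110 = 51/805

51/805


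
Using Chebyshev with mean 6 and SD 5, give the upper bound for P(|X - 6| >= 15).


k = 15/5 = 3
Chebyshev: P(|X-mu| >= k*sigma) <= 1/k^2 = 1/3^2 = 1/9

1/9


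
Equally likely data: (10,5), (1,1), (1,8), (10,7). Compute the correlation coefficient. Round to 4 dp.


Cov(X,Y) = 3.3750, Var(X) = 20.2500, Var(Y) = 7.1875
rho = Cov/(sqrt(VarX)*sqrt(VarY)) = 0.2798

0.2798


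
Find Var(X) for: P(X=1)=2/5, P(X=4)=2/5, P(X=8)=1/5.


E[X] = 18/5, E[X^2] = 98/5
Var(X) = E[X^2] - (E[X])^2 = 98/5 - (18/5)^2 = 166/25

166/25


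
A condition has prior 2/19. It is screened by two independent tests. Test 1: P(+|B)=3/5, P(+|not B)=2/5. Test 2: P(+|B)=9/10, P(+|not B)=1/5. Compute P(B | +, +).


After test 1: P(+) = 3/5*2/19 + 2/5*17/19 = 8/19
P(B|+) = (6/95)/(8/19) = 3/20
After test 2 (use post1 as new prior): P(+) = 9/10*3/20 + 1/5*17/20 = 61/200
P(B|+,+) = (27/200)/(61/200) = 27/61

27/61


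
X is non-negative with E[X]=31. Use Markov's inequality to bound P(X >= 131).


Markov: P(X >= a) <= E[X]/a
P(X >= 131) <= 31/131

31/131


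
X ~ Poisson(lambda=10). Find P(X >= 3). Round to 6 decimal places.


P(X>=3) = 1 - P(X<=2) = 1 - (e^(-10)*10^0/0! + e^(-10)*10^1/1! + e^(-10)*10^2/2!)
≈ 1 - (0.0000453999 + 0.0004539993 + 0.0022699965)
= 1 - 0.0027693957 = 0.9972306043
≈ 0.997231

0.997231


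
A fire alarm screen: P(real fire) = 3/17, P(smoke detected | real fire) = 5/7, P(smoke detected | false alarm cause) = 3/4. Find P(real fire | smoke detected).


P(A) = P(A|B)P(B) + P(A|B')P(B') = 5/7*3/17 + 3/4*14/17 = 177/238
P(B|A) = P(A|B)P(B)/P(A) = (15/119)/(177/238) = 10/59

10/59


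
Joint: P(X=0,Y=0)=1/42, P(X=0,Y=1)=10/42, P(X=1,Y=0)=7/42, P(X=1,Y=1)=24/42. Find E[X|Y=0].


P(Y=0) = 8/42
E[X|Y=0] = (0*1 + 1*7)/8 = 7/8

7/8


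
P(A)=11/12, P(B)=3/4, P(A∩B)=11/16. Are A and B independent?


P(A)*P(B) = 11/12*3/4 = 11/16
P(A∩B) = 11/16, which equals P(A)P(B), so independent

Yes, A and B are independent


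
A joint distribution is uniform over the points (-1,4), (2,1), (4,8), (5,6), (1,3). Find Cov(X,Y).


E[X]=11/5, E[Y]=22/5, E[XY]=63/5
Cov(X,Y) = E[XY] - E[X]E[Y] = 63/5 - 11/5*22/5 = 73/25

73/25


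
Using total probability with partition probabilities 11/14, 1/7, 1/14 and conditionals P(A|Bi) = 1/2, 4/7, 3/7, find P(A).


P(A) = P(A|B1)P(B1) + P(A|B2)P(B2) + P(A|B3)P(B3)
= 1/2*11/14 + 4/7*1/7 + 3/7*1/14
= 11/28 + 4/49 + 3/98 = 99/196

99/196


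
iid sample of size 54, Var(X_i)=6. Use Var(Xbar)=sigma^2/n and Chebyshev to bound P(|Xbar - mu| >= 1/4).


Var(Xbar) = Var(X)/n = 6/54
Chebyshev: P(|Xbar-mu| >= 1/4) <= Var(Xbar)/(1/4)^2 = (1/9)/(1/16) = 16/9
Bound exceeds 1, so trivial bound: 1

1


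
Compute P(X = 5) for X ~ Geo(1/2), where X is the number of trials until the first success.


P(X=5) = (1-p)^4 * p = (1/2)^4 * 1/2
= 1/16 * 1/2 = 1/32

1/32


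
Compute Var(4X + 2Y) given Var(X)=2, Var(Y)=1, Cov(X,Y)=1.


Var(4X + 2Y) = 4^2*Var(X) + 2^2*Var(Y) + 2*4*2*Cov(X,Y)
= 16*2 + 4*1 + 16*1
= 32 + 4 + 16 = 52

52


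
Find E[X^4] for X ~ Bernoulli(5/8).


For Bernoulli: X in {0,1}
E[X^4] = 0^4*(1-5/8) + 1^4*5/8 = 5/8

5/8


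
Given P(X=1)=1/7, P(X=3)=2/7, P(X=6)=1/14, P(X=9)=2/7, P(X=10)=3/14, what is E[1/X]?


E[1/X] = sum(g(x)*P(x))
= 1*1/7 + 1/3*2/7 + 1/6*1/14 + 1/9*2/7 + 1/10*3/14
= 191/630

191/630


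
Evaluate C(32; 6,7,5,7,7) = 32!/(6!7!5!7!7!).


32! = 263130836933693530167218012160000000
Denominator: 6!=720 * 7!=5040 * 5!=120 * 7!=5040 * 7!=5040
Coefficient = 263130836933693530167218012160000000 / 11061279129600000 = 23788463689480089600

23788463689480089600


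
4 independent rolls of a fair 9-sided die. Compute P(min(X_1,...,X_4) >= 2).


P(min >= 2) = P(all X_i >= 2) = (P(X_1 >= 2))^4
= (8/9)^4 = 4096/6561

4096/6561


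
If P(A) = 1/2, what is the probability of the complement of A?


P(A') = 1 - P(A) = 1 - 1/2 = 1/2

1/2


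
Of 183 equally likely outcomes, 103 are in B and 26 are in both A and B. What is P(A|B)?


P(A|B) = P(A∩B)/P(B) = (26/183)/(103/183) = 26/103

26/103


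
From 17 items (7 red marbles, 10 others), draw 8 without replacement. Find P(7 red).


P(X=7) = C(7,7)*C(10,1) / C(17,8)
= 1*10 / 24310
= 10/24310 = 1/2431

1/2431


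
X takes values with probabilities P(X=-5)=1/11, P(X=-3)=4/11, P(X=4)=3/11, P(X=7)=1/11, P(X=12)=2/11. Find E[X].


E[X] = sum(x * P(x))
= -5*1/11 - 3*4/11 + 4*3/11 + 7*1/11 + 12*2/11
= 26/11

26/11


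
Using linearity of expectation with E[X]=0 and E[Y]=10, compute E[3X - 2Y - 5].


E[3X - 2Y - 5] = 3*E[X] - 2*E[Y] - 5
= (3)*(0) + (-2)*(10) + (-5)
= 0 - 20 - 5 = -25

-25


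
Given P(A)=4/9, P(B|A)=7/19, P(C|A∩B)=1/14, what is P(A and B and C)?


P(A∩B∩C) = P(A) * P(B|A) * P(C|A∩B)
= 4/9 * 7/19 * 1/14
= 28/171 * 1/14 = 2/171

2/171


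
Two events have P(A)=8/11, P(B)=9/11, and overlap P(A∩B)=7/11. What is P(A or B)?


P(A∪B) = P(A) + P(B) - P(A∩B)
= 8/11 + 9/11 - 7/11 = 10/11

10/11


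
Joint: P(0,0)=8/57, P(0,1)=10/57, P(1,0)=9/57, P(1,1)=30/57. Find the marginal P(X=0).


P(X=0) = P(0,0)+P(0,1) = 8/57 + 10/57 = 18/57 = 6/19

6/19


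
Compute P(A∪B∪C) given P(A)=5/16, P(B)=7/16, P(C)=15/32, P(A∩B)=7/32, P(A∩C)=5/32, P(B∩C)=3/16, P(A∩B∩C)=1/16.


P(A∪B∪C) = P(A)+P(B)+P(C) - P(AB)-P(AC)-P(BC) + P(ABC)
= 5/16+7/16+15/32 - 7/32-5/32-3/16 + 1/16
= 23/32

23/32


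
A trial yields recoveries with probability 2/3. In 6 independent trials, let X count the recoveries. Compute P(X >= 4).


P(X>=4) = P(X=4) + P(X=5) + P(X=6)
= 80/243 + 64/243 + 64/729
= 496/729

496/729


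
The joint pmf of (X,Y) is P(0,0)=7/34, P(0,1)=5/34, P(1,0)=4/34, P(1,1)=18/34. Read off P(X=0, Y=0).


Read from table: P(X=0, Y=0) = 7/34

7/34


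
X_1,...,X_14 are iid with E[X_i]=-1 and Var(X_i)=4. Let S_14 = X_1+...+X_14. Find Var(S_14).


By independence, Var(S_n) = n*Var(X_1) = 14*4 = 56

56


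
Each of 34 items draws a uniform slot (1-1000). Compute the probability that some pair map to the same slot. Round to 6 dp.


P(all different) = prod((1000-i)/1000 for i=0..33) = 0.567014
P(at least one match) = 1 - 0.567014 = 0.432986

0.432986


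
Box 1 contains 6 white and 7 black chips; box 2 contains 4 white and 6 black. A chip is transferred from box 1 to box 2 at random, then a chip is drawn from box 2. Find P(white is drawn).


P(transfer white) = 6/13; P(transfer black) = 7/13
If white transferred: Urn II has 5 white of 11, so P(white|white moved) = 5/11
If black transferred: Urn II has 4 white of 11, so P(white|black moved) = 4/11
By total probability: P(white) = 6/13*5/11 + 7/13*4/11 = 58/143

58/143


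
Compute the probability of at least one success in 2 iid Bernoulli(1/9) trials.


P(at least one) = 1 - P(none)
P(none) = (1 - 1/9)^2 = (8/9)^2 = 64/81
P(at least one) = 1 - 64/81 = 17/81

17/81


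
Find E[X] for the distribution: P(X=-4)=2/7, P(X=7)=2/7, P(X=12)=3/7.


E[X] = sum(x * P(x))
= -4*2/7 + 7*2/7 + 12*3/7
= 6

6


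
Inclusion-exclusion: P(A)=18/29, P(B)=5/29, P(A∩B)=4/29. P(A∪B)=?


P(A∪B) = P(A) + P(B) - P(A∩B)
= 18/29 + 5/29 - 4/29 = 19/29

19/29


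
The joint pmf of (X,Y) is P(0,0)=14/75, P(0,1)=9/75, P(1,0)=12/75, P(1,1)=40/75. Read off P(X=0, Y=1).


Read from table: P(X=0, Y=1) = 9/75 = 3/25

3/25


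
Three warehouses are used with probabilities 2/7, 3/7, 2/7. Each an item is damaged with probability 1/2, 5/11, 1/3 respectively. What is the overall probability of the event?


P(A) = P(A|B1)P(B1) + P(A|B2)P(B2) + P(A|B3)P(B3)
= 1/2*2/7 + 5/11*3/7 + 1/3*2/7
= 1/7 + 15/77 + 2/21 = 100/231

100/231


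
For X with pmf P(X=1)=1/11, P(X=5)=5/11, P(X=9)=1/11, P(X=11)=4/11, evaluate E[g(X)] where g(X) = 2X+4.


E[2X+4] = sum(g(x)*P(x))
= 6*1/11 + 14*5/11 + 22*1/11 + 26*4/11
= 202/11

202/11


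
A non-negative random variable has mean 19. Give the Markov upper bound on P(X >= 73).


Markov: P(X >= a) <= E[X]/a
P(X >= 73) <= 19/73

19/73


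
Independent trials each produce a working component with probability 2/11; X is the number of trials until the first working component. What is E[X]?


For geometric (trials until first success), E[X] = 1/p = 1/(2/11) = 11/2

11/2


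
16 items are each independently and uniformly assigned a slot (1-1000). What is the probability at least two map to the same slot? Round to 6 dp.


P(all different) = prod((1000-i)/1000 for i=0..15) = 0.886366
P(at least one match) = 1 - 0.886366 = 0.113634

0.113634


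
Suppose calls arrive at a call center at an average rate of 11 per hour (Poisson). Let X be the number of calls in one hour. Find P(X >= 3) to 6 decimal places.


P(X>=3) = 1 - P(X<=2) = 1 - (e^(-11)*11^0/0! + e^(-11)*11^1/1! + e^(-11)*11^2/2!)
≈ 1 - (0.0000167017 + 0.0001837187 + 0.0010104529)
= 1 - 0.0012108733 = 0.9987891267
≈ 0.998789

0.998789


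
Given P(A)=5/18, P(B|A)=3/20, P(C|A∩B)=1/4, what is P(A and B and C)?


P(A∩B∩C) = P(A) * P(B|A) * P(C|A∩B)
= 5/18 * 3/20 * 1/4
= 1/24 * 1/4 = 1/96

1/96


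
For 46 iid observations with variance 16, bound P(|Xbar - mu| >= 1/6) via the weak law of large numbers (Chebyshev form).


Var(Xbar) = Var(X)/n = 16/46
Chebyshev: P(|Xbar-mu| >= 1/6) <= Var(Xbar)/(1/6)^2 = (8/23)/(1/36) = 288/23
Bound exceeds 1, so trivial bound: 1

1


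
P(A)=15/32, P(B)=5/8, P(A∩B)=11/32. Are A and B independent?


P(A)*P(B) = 15/32*5/8 = 75/256
P(A∩B) = 11/32 != 75/256, so not independent

No, A and B are not independent


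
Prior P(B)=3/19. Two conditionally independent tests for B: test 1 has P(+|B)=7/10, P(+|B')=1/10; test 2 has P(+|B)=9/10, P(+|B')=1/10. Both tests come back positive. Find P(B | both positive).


After test 1: P(+) = 7/10*3/19 + 1/10*16/19 = 37/190
P(B|+) = (21/190)/(37/190) = 21/37
After test 2 (use post1 as new prior): P(+) = 9/10*21/37 + 1/10*16/37 = 41/74
P(B|+,+) = (189/370)/(41/74) = 189/205

189/205


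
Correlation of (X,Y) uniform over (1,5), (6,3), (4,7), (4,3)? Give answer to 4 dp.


Cov(X,Y) = -1.1250, Var(X) = 3.1875, Var(Y) = 2.7500
rho = Cov/(sqrt(VarX)*sqrt(VarY)) = -0.3800

-0.3800


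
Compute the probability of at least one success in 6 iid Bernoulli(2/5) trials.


P(at least one) = 1 - P(none)
P(none) = (1 - 2/5)^6 = (3/5)^6 = 729/15625
P(at least one) = 1 - 729/15625 = 14896/15625

14896/15625


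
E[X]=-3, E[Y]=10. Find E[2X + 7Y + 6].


E[2X + 7Y + 6] = 2*E[X] + 7*E[Y] + 6
= (2)*(-3) + (7)*(10) + (6)
= -6 + 70 + 6 = 70

70


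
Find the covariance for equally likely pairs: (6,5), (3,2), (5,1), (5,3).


E[X]=19/4, E[Y]=11/4, E[XY]=14
Cov(X,Y) = E[XY] - E[X]E[Y] = 14 - 19/4*11/4 = 15/16

15/16


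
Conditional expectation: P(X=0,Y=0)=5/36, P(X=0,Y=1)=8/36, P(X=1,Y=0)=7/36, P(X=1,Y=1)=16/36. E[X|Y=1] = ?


P(Y=1) = 24/36
E[X|Y=1] = (0*8 + 1*16)/24 = 16/24 = 2/3

2/3


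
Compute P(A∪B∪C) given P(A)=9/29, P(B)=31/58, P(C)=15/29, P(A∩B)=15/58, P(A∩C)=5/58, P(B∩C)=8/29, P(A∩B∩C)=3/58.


P(A∪B∪C) = P(A)+P(B)+P(C) - P(AB)-P(AC)-P(BC) + P(ABC)
= 9/29+31/58+15/29 - 15/58-5/58-8/29 + 3/58
= 23/29

23/29


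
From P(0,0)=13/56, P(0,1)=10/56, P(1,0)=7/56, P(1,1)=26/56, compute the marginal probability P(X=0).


P(X=0) = P(0,0)+P(0,1) = 13/56 + 10/56 = 23/56

23/56


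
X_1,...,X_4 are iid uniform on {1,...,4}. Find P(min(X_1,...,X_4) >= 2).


P(min >= 2) = P(all X_i >= 2) = (P(X_1 >= 2))^4
= (3/4)^4 = 81/256

81/256


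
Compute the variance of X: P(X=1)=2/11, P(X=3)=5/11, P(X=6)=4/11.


E[X] = 41/11, E[X^2] = 191/11
Var(X) = E[X^2] - (E[X])^2 = 191/11 - (41/11)^2 = 420/121

420/121


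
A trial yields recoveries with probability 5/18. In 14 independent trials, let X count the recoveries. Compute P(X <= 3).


P(X<=3) = P(X=0) + P(X=1) + P(X=2) + P(X=3)
= 3937376385699289/374813367582081024 + 10600628730728855/187406683791040512 + 53003143653644275/374813367582081024 + 20385824482170875/93703341895520256
= 79842537714742387/187406683791040512

79842537714742387/187406683791040512


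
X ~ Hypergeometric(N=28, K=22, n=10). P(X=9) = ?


P(X=9) = C(22,9)*C(6,1) / C(28,10)
= 497420*6 / 13123110
= 2984520/13123110 = 68/299

68/299


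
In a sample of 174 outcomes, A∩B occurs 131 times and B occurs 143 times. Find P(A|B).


P(A|B) = P(A∩B)/P(B) = (131/174)/(143/174) = 131/143

131/143


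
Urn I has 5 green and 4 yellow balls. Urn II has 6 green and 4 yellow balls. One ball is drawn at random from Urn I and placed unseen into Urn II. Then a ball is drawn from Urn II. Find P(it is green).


P(transfer green) = 5/9; P(transfer yellow) = 4/9
If green transferred: Urn II has 7 green of 11, so P(green|green moved) = 7/11
If yellow transferred: Urn II has 6 green of 11, so P(green|yellow moved) = 6/11
By total probability: P(green) = 5/9*7/11 + 4/9*6/11 = 59/99

59/99


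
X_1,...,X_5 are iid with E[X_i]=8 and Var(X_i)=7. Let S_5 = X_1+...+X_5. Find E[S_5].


E[S_n] = n*E[X_1] = 5*8 = 40

40


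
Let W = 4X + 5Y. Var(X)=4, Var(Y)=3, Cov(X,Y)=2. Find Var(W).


Var(4X + 5Y) = 4^2*Var(X) + 5^2*Var(Y) + 2*4*5*Cov(X,Y)
= 16*4 + 25*3 + 40*2
= 64 + 75 + 80 = 219

219


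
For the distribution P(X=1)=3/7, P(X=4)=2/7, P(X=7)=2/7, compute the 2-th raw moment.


E[X^2] = sum(x^2 * P(x))
= 1*3/7 + 16*2/7 + 49*2/7
= 19

19


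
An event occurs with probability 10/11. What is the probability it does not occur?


P(A') = 1 - P(A) = 1 - 10/11 = 1/11

1/11


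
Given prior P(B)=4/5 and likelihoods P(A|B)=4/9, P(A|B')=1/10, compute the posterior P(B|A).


P(A) = P(A|B)P(B) + P(A|B')P(B') = 4/9*4/5 + 1/10*1/5 = 169/450
P(B|A) = P(A|B)P(B)/P(A) = (16/45)/(169/450) = 160/169

160/169


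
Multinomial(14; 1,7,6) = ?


14! = 87178291200
Denominator: 1!=1 * 7!=5040 * 6!=720
Coefficient = 87178291200 / 3628800 = 24024

24024


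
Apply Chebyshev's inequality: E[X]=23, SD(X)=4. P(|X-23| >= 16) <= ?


k = 16/4 = 4
Chebyshev: P(|X-mu| >= k*sigma) <= 1/k^2 = 1/4^2 = 1/16

1/16
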